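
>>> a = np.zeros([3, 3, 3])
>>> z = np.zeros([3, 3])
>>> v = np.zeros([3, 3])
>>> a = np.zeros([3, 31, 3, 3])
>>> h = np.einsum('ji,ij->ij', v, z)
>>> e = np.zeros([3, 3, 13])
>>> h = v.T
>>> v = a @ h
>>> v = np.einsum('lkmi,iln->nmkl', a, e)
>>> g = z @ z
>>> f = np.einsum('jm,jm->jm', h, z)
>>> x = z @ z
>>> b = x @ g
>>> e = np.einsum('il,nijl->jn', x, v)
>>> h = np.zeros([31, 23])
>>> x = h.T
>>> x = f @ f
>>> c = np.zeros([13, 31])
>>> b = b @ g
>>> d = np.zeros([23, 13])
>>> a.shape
(3, 31, 3, 3)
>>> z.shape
(3, 3)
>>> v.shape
(13, 3, 31, 3)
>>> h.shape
(31, 23)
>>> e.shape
(31, 13)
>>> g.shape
(3, 3)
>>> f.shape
(3, 3)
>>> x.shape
(3, 3)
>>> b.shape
(3, 3)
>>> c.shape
(13, 31)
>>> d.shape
(23, 13)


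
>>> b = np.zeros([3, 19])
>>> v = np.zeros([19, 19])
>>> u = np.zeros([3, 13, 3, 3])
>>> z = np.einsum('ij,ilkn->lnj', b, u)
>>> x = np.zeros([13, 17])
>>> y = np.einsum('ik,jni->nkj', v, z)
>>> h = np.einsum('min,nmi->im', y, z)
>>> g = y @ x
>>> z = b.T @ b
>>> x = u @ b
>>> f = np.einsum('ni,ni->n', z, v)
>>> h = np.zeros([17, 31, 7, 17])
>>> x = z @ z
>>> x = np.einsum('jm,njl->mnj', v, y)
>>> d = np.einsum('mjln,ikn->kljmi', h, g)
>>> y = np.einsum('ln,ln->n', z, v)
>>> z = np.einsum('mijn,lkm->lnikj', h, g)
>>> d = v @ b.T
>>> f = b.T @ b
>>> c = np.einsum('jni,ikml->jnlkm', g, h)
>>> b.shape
(3, 19)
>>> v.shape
(19, 19)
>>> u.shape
(3, 13, 3, 3)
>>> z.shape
(3, 17, 31, 19, 7)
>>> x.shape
(19, 3, 19)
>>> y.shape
(19,)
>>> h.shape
(17, 31, 7, 17)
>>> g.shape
(3, 19, 17)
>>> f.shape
(19, 19)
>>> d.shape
(19, 3)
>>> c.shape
(3, 19, 17, 31, 7)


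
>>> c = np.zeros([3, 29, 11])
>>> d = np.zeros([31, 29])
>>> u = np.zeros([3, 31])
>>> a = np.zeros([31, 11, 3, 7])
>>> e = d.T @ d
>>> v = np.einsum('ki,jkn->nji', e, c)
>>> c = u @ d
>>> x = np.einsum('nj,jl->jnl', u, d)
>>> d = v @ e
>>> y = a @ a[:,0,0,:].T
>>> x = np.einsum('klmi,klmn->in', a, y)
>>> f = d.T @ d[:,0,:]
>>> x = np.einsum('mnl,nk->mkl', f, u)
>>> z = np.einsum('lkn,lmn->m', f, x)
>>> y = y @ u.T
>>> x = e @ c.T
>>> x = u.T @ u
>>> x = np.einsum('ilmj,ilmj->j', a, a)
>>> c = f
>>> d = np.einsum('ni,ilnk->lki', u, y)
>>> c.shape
(29, 3, 29)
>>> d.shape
(11, 3, 31)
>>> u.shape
(3, 31)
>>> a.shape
(31, 11, 3, 7)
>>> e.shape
(29, 29)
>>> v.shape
(11, 3, 29)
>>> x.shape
(7,)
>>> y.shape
(31, 11, 3, 3)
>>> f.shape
(29, 3, 29)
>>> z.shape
(31,)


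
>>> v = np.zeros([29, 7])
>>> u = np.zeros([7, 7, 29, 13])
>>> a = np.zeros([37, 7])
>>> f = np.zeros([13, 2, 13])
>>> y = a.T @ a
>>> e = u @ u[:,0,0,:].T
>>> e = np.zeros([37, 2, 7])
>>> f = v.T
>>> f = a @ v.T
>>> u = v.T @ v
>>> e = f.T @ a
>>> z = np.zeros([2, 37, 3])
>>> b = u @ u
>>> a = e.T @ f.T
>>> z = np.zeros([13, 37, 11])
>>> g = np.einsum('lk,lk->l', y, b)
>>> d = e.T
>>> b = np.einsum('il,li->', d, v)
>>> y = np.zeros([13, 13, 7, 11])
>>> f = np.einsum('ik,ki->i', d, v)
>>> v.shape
(29, 7)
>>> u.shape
(7, 7)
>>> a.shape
(7, 37)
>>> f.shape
(7,)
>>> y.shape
(13, 13, 7, 11)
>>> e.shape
(29, 7)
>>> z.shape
(13, 37, 11)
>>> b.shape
()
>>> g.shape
(7,)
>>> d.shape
(7, 29)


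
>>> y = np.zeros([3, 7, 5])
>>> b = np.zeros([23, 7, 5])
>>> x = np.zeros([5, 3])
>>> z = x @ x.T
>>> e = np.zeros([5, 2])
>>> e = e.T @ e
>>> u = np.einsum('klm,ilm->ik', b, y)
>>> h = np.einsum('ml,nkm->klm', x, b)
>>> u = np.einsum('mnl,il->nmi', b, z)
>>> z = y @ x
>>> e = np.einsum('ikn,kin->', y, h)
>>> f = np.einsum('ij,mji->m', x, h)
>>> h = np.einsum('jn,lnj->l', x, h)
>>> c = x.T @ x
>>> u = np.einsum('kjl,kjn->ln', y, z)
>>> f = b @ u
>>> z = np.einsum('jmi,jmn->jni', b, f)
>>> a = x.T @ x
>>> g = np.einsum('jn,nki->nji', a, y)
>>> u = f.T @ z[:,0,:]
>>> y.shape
(3, 7, 5)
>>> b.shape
(23, 7, 5)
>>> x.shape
(5, 3)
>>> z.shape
(23, 3, 5)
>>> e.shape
()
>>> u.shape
(3, 7, 5)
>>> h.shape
(7,)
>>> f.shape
(23, 7, 3)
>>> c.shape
(3, 3)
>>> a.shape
(3, 3)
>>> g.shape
(3, 3, 5)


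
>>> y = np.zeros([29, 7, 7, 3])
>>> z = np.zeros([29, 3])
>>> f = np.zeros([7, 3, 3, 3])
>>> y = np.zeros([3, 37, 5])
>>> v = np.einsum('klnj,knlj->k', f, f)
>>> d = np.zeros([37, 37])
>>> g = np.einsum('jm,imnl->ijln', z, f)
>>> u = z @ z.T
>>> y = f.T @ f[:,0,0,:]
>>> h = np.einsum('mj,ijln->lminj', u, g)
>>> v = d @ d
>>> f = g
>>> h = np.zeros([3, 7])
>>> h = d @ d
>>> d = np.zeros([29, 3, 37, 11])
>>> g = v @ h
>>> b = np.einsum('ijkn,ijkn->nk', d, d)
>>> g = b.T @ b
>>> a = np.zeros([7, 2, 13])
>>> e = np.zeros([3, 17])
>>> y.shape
(3, 3, 3, 3)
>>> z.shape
(29, 3)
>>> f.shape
(7, 29, 3, 3)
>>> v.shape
(37, 37)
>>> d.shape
(29, 3, 37, 11)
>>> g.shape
(37, 37)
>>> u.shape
(29, 29)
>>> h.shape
(37, 37)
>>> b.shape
(11, 37)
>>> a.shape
(7, 2, 13)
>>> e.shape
(3, 17)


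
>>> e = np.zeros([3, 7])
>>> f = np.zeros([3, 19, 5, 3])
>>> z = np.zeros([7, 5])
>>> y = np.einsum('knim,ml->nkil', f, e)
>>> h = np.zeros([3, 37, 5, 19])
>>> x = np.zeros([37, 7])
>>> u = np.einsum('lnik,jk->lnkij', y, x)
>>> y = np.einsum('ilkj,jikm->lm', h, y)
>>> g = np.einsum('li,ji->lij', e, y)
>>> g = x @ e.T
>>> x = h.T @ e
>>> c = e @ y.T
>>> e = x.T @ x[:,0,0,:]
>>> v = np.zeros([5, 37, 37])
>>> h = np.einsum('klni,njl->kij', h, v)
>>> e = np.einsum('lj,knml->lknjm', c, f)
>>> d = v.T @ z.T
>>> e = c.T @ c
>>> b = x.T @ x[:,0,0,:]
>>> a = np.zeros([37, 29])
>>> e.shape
(37, 37)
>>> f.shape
(3, 19, 5, 3)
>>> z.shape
(7, 5)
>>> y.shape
(37, 7)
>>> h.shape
(3, 19, 37)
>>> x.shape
(19, 5, 37, 7)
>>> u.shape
(19, 3, 7, 5, 37)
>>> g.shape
(37, 3)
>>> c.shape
(3, 37)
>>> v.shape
(5, 37, 37)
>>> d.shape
(37, 37, 7)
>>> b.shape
(7, 37, 5, 7)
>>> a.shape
(37, 29)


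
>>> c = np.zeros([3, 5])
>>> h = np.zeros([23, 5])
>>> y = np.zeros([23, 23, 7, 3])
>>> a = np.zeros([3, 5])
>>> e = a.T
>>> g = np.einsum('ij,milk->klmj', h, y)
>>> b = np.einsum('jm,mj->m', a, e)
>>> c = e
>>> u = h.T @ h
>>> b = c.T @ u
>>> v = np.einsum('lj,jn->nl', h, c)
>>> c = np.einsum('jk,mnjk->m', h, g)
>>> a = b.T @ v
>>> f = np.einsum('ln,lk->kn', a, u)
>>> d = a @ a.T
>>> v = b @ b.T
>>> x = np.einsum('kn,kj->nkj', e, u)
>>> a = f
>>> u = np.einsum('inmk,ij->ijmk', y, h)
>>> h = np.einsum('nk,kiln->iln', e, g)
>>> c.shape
(3,)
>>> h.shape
(7, 23, 5)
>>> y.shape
(23, 23, 7, 3)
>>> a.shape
(5, 23)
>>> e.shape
(5, 3)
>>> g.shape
(3, 7, 23, 5)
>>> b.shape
(3, 5)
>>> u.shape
(23, 5, 7, 3)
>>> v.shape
(3, 3)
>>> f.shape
(5, 23)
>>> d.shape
(5, 5)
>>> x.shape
(3, 5, 5)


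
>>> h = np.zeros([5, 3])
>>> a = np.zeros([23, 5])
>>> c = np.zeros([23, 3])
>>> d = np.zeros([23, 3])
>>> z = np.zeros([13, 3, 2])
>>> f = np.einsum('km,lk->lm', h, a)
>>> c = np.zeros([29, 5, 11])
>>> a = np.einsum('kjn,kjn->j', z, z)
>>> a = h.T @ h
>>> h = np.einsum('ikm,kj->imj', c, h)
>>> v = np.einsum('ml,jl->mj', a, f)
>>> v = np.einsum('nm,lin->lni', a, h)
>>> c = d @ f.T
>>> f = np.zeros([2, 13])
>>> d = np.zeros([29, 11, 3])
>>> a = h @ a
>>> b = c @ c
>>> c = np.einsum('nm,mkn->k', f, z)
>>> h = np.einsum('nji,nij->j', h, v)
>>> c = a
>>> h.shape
(11,)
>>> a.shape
(29, 11, 3)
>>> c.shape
(29, 11, 3)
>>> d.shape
(29, 11, 3)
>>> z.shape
(13, 3, 2)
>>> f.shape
(2, 13)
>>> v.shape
(29, 3, 11)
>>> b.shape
(23, 23)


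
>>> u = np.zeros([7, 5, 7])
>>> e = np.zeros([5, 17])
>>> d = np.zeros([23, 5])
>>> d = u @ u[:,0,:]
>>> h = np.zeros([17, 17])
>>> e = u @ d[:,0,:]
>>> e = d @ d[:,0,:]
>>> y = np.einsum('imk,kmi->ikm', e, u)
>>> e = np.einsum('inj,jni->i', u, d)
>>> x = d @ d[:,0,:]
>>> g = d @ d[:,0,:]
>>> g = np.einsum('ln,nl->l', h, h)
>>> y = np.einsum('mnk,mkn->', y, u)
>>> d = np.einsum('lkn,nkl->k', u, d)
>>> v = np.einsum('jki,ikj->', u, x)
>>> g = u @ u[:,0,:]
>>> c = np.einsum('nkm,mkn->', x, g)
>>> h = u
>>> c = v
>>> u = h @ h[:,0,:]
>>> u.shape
(7, 5, 7)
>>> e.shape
(7,)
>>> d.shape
(5,)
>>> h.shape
(7, 5, 7)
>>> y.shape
()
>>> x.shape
(7, 5, 7)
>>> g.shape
(7, 5, 7)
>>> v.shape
()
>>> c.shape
()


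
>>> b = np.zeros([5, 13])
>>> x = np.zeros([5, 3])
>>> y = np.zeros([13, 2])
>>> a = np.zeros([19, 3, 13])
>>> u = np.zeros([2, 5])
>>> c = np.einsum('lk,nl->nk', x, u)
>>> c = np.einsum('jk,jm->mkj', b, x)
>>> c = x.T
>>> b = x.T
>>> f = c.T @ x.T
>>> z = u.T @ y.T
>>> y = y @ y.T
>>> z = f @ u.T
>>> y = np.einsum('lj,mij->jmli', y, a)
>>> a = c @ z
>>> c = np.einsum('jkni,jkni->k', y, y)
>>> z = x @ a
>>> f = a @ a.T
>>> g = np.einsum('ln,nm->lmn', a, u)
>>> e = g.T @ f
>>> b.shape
(3, 5)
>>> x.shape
(5, 3)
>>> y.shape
(13, 19, 13, 3)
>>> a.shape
(3, 2)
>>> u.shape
(2, 5)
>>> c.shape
(19,)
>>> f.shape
(3, 3)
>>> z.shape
(5, 2)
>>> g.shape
(3, 5, 2)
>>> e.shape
(2, 5, 3)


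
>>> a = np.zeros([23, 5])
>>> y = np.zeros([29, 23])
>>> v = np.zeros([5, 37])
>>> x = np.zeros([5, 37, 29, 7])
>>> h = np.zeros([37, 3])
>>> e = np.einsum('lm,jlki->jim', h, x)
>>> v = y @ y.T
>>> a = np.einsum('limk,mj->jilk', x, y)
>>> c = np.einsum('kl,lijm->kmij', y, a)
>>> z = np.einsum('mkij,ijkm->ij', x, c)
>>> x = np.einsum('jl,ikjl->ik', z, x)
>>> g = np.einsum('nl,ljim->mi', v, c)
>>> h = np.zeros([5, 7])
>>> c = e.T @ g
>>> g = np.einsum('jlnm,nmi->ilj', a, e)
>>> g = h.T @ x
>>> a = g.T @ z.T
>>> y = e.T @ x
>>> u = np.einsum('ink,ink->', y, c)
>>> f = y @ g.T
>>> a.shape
(37, 29)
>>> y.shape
(3, 7, 37)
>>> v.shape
(29, 29)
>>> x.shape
(5, 37)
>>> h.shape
(5, 7)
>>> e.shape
(5, 7, 3)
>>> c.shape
(3, 7, 37)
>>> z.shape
(29, 7)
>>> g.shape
(7, 37)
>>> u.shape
()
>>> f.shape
(3, 7, 7)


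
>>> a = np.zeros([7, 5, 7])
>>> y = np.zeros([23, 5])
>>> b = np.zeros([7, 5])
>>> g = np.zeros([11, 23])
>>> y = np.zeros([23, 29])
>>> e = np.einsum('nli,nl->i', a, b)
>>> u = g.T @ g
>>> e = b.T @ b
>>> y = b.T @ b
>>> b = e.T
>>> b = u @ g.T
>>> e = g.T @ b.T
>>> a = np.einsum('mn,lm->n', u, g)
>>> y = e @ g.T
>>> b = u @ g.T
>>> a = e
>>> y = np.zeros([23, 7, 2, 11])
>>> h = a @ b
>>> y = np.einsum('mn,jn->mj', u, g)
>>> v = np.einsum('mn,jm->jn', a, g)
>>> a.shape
(23, 23)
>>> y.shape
(23, 11)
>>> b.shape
(23, 11)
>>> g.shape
(11, 23)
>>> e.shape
(23, 23)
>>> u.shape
(23, 23)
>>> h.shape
(23, 11)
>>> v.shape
(11, 23)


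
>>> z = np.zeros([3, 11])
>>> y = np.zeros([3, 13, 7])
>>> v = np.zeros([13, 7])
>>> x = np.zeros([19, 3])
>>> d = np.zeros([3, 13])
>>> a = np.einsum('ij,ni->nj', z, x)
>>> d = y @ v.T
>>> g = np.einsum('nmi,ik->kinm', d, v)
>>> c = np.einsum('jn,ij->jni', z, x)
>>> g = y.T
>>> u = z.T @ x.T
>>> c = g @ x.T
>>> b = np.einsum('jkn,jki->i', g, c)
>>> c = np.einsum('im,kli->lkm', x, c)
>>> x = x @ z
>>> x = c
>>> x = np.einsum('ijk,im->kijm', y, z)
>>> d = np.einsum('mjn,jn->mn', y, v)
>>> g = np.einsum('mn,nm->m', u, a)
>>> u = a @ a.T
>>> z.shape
(3, 11)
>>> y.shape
(3, 13, 7)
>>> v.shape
(13, 7)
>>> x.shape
(7, 3, 13, 11)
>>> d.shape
(3, 7)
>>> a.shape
(19, 11)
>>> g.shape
(11,)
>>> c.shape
(13, 7, 3)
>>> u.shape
(19, 19)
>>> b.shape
(19,)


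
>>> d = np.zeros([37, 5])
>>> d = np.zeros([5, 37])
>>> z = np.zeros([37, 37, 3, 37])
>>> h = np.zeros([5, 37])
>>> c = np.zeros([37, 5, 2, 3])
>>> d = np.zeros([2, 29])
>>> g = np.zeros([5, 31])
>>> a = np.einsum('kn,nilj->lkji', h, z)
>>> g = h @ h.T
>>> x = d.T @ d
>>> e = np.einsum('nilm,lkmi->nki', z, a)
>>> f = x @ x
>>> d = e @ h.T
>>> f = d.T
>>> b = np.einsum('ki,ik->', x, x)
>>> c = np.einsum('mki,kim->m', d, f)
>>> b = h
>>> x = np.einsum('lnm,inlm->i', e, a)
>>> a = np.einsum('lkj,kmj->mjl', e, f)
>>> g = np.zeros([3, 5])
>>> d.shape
(37, 5, 5)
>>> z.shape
(37, 37, 3, 37)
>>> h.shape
(5, 37)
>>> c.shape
(37,)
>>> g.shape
(3, 5)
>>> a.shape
(5, 37, 37)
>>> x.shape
(3,)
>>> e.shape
(37, 5, 37)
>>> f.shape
(5, 5, 37)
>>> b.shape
(5, 37)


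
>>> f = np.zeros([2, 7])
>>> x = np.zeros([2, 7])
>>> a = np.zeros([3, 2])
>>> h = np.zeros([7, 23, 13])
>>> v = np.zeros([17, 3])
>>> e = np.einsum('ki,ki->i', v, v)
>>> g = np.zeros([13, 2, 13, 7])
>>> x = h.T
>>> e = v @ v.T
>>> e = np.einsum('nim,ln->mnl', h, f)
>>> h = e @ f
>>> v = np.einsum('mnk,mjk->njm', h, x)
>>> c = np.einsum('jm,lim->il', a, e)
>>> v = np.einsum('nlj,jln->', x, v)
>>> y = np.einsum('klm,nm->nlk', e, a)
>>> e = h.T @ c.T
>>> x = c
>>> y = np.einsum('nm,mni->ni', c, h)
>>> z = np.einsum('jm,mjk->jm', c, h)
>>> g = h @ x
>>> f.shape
(2, 7)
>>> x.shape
(7, 13)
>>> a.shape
(3, 2)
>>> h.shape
(13, 7, 7)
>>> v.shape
()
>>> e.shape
(7, 7, 7)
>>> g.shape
(13, 7, 13)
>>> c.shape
(7, 13)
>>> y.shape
(7, 7)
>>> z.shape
(7, 13)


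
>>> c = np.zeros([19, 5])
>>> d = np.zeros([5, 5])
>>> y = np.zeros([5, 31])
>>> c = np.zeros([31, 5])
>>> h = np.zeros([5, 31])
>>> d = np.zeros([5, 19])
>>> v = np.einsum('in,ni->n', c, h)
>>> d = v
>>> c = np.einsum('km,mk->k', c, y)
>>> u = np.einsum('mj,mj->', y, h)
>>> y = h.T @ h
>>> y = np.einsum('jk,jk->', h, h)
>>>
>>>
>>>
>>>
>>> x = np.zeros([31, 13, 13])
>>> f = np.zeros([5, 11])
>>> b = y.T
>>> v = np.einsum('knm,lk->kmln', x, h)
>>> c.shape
(31,)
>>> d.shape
(5,)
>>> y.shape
()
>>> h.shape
(5, 31)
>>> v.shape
(31, 13, 5, 13)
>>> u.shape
()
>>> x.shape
(31, 13, 13)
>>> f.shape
(5, 11)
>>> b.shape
()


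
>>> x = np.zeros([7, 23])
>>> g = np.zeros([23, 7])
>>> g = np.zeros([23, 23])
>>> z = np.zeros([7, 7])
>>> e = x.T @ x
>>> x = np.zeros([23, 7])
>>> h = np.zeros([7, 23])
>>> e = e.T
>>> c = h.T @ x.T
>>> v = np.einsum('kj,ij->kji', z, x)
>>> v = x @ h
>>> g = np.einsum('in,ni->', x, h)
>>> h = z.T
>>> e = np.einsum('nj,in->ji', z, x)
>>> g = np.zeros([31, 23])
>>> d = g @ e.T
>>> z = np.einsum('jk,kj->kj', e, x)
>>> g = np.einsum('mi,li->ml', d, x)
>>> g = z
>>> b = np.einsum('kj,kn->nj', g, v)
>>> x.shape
(23, 7)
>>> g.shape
(23, 7)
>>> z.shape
(23, 7)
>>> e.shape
(7, 23)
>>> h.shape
(7, 7)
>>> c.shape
(23, 23)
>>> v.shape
(23, 23)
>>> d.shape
(31, 7)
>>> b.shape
(23, 7)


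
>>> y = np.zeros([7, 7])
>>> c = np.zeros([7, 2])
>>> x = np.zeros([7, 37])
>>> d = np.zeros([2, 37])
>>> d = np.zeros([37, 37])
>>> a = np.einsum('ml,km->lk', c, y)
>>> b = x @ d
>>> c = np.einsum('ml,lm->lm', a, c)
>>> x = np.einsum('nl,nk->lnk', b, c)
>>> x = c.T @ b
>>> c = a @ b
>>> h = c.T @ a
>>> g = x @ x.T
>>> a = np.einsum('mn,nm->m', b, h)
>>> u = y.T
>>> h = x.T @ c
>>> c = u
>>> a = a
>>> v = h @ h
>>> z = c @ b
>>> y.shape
(7, 7)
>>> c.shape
(7, 7)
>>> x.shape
(2, 37)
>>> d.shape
(37, 37)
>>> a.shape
(7,)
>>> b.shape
(7, 37)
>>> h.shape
(37, 37)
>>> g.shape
(2, 2)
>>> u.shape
(7, 7)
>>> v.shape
(37, 37)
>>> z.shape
(7, 37)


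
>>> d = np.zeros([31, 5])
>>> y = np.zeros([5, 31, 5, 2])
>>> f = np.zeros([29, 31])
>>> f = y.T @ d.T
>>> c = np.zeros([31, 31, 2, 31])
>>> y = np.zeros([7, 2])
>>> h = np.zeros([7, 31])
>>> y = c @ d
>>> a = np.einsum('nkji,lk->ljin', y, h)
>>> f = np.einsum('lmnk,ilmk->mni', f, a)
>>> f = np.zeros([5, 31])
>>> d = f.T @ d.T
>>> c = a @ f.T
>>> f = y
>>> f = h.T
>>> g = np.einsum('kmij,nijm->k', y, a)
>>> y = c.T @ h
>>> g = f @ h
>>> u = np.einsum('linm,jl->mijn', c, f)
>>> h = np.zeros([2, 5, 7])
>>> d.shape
(31, 31)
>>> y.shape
(5, 5, 2, 31)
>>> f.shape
(31, 7)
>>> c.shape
(7, 2, 5, 5)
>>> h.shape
(2, 5, 7)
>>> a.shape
(7, 2, 5, 31)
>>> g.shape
(31, 31)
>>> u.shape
(5, 2, 31, 5)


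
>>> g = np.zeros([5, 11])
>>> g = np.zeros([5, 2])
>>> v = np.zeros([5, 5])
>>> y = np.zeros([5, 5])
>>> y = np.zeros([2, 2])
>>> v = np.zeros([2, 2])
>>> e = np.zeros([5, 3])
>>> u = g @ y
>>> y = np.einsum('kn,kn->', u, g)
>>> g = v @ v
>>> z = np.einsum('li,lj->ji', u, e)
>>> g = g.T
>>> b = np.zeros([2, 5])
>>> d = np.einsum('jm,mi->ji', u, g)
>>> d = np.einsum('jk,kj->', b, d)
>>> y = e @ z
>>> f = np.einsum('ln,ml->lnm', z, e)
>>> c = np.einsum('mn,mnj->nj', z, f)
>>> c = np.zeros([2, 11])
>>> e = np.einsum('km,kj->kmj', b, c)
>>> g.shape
(2, 2)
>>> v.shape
(2, 2)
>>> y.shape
(5, 2)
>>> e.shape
(2, 5, 11)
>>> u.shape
(5, 2)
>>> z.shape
(3, 2)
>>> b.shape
(2, 5)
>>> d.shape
()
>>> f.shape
(3, 2, 5)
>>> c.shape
(2, 11)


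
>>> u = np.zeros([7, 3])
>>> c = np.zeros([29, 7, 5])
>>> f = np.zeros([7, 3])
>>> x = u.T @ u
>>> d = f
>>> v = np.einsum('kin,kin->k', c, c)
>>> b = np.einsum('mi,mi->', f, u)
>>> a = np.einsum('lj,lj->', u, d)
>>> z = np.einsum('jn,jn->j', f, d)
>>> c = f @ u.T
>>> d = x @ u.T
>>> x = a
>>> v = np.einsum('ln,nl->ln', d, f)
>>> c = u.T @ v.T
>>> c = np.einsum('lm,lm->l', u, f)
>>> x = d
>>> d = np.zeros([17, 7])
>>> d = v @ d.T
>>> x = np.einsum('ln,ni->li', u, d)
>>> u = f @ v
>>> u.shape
(7, 7)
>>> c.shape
(7,)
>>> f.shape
(7, 3)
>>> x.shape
(7, 17)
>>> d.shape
(3, 17)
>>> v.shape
(3, 7)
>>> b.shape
()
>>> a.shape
()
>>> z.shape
(7,)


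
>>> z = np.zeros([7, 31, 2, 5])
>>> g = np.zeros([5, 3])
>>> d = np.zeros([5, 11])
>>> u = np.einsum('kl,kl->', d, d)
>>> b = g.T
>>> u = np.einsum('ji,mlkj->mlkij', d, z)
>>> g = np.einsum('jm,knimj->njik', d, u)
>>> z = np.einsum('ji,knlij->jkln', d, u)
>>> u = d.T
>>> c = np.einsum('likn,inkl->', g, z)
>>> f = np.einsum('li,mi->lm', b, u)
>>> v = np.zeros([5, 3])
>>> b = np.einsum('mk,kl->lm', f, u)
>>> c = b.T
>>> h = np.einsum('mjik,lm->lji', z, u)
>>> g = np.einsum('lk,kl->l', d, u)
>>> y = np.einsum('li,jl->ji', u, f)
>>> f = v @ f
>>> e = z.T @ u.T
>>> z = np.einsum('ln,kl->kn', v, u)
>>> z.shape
(11, 3)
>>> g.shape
(5,)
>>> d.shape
(5, 11)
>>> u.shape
(11, 5)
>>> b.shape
(5, 3)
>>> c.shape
(3, 5)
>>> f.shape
(5, 11)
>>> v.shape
(5, 3)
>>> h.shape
(11, 7, 2)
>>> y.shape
(3, 5)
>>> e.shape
(31, 2, 7, 11)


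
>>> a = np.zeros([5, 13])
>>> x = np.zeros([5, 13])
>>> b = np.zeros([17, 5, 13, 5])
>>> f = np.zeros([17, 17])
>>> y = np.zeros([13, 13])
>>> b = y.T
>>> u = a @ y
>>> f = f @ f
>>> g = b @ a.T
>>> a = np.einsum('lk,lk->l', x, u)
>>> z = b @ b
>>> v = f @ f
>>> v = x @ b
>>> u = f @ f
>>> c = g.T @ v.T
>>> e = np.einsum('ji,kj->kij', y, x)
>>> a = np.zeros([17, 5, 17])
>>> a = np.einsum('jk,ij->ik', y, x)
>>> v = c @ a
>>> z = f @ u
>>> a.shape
(5, 13)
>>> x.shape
(5, 13)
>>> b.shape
(13, 13)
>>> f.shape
(17, 17)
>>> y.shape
(13, 13)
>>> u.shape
(17, 17)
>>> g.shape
(13, 5)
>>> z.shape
(17, 17)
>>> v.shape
(5, 13)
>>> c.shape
(5, 5)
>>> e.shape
(5, 13, 13)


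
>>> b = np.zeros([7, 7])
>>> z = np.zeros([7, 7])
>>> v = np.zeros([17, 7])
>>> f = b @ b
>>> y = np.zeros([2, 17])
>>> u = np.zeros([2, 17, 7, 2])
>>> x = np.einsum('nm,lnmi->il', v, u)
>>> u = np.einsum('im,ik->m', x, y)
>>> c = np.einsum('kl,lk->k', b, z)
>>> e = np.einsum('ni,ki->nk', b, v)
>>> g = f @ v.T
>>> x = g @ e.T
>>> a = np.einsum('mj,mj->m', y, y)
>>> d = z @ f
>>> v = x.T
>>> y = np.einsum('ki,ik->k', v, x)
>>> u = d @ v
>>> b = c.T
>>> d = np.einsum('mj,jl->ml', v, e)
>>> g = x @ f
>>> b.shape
(7,)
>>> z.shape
(7, 7)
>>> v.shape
(7, 7)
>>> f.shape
(7, 7)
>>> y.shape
(7,)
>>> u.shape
(7, 7)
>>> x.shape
(7, 7)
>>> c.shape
(7,)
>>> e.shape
(7, 17)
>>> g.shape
(7, 7)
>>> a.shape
(2,)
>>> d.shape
(7, 17)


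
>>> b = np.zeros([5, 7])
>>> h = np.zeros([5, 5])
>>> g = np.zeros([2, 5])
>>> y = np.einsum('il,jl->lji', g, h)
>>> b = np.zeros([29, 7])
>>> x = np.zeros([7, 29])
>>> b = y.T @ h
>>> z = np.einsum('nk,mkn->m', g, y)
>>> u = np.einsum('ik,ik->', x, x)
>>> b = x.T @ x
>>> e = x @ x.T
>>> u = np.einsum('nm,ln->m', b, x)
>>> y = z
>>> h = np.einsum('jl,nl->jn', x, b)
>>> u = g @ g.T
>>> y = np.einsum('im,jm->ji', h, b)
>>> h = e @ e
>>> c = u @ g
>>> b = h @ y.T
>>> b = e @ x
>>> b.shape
(7, 29)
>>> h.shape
(7, 7)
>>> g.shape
(2, 5)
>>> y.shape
(29, 7)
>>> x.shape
(7, 29)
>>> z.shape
(5,)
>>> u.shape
(2, 2)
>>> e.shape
(7, 7)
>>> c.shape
(2, 5)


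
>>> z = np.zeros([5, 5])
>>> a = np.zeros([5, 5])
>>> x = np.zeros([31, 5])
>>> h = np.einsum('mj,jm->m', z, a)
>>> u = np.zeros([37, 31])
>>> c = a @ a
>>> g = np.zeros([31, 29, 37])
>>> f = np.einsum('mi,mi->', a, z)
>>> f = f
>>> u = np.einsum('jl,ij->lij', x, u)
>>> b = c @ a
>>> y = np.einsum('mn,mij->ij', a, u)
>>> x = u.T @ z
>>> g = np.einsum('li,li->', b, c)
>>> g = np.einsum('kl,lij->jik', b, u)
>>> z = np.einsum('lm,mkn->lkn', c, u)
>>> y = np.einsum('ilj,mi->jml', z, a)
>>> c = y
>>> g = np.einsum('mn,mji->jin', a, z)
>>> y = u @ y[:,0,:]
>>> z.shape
(5, 37, 31)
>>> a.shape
(5, 5)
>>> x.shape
(31, 37, 5)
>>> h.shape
(5,)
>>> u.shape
(5, 37, 31)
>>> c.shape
(31, 5, 37)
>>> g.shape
(37, 31, 5)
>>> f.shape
()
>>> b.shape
(5, 5)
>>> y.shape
(5, 37, 37)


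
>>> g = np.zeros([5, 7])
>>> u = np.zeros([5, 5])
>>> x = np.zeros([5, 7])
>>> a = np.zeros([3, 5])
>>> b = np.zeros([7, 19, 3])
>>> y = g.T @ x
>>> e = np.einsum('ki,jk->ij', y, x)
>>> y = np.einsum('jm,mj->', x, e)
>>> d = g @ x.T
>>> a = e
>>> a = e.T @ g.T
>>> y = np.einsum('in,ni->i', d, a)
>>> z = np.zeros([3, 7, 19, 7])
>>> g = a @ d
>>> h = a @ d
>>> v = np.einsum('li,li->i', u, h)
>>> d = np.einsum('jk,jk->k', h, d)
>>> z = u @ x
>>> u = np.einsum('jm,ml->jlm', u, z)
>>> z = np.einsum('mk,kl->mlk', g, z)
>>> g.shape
(5, 5)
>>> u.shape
(5, 7, 5)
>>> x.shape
(5, 7)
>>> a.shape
(5, 5)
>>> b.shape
(7, 19, 3)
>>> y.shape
(5,)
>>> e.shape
(7, 5)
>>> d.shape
(5,)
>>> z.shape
(5, 7, 5)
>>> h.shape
(5, 5)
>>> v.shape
(5,)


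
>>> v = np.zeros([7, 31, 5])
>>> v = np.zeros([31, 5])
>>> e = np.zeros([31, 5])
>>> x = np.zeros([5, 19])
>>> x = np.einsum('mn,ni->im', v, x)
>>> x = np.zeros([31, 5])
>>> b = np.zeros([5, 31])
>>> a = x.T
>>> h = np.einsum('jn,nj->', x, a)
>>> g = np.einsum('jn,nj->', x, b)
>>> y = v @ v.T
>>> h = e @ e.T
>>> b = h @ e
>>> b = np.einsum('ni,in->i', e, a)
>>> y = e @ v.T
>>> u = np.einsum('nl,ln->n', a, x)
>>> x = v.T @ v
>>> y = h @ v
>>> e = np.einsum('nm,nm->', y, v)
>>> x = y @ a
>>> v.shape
(31, 5)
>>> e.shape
()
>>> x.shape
(31, 31)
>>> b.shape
(5,)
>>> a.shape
(5, 31)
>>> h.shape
(31, 31)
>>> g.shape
()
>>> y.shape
(31, 5)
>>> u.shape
(5,)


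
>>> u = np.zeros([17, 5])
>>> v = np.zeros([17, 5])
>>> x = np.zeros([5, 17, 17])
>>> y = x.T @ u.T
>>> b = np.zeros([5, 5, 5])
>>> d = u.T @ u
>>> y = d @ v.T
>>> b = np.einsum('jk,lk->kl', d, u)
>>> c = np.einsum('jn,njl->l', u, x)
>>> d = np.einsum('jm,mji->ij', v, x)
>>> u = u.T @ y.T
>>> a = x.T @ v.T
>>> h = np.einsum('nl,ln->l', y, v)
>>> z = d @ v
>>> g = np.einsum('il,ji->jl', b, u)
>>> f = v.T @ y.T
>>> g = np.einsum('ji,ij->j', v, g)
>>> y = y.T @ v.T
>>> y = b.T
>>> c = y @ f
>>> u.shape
(5, 5)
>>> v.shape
(17, 5)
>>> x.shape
(5, 17, 17)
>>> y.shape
(17, 5)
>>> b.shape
(5, 17)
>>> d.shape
(17, 17)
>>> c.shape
(17, 5)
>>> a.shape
(17, 17, 17)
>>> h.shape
(17,)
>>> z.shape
(17, 5)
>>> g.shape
(17,)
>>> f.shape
(5, 5)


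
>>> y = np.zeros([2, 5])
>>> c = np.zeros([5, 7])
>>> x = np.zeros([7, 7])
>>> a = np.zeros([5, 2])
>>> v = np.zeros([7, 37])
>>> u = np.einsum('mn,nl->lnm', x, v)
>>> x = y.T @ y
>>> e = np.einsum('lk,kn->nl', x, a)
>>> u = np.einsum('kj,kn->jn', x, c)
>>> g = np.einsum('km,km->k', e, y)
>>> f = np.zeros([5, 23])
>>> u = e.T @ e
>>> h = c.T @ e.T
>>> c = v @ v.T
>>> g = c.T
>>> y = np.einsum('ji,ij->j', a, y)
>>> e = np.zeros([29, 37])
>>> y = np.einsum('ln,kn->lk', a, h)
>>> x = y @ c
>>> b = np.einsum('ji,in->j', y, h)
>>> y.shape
(5, 7)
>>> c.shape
(7, 7)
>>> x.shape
(5, 7)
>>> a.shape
(5, 2)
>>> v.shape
(7, 37)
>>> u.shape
(5, 5)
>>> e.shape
(29, 37)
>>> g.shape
(7, 7)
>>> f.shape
(5, 23)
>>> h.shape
(7, 2)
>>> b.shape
(5,)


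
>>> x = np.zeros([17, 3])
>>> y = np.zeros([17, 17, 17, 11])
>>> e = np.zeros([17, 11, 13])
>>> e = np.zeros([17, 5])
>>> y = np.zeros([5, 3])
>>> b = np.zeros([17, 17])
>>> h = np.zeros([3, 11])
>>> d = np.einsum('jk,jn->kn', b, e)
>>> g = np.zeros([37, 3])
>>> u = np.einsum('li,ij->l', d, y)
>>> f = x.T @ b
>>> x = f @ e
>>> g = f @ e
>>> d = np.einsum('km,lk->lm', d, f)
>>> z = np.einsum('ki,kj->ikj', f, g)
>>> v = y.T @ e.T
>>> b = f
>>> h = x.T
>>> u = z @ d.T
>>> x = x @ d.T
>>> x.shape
(3, 3)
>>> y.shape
(5, 3)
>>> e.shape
(17, 5)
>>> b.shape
(3, 17)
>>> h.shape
(5, 3)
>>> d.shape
(3, 5)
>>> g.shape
(3, 5)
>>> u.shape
(17, 3, 3)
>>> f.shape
(3, 17)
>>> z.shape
(17, 3, 5)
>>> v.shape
(3, 17)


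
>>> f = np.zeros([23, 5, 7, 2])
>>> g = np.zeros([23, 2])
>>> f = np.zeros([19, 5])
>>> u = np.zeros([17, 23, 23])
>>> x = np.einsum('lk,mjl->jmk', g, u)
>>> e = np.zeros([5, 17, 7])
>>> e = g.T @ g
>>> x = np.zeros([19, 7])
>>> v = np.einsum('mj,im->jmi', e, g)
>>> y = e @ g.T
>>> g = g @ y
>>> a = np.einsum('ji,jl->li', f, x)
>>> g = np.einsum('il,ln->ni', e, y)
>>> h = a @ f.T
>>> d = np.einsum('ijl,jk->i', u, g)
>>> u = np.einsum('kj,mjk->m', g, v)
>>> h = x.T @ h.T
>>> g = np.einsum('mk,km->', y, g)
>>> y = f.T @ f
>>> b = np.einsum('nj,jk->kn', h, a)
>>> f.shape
(19, 5)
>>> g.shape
()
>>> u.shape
(2,)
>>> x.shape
(19, 7)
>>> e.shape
(2, 2)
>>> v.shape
(2, 2, 23)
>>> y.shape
(5, 5)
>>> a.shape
(7, 5)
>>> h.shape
(7, 7)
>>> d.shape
(17,)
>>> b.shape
(5, 7)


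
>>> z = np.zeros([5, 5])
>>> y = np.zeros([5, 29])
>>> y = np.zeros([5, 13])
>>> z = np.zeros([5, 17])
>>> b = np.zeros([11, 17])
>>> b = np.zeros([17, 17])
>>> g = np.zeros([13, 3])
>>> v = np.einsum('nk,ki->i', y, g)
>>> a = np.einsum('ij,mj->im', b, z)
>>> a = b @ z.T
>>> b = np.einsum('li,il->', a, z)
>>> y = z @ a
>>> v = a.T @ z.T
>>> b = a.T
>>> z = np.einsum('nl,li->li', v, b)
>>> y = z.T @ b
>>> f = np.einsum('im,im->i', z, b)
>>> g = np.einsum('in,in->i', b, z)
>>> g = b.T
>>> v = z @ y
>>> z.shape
(5, 17)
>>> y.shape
(17, 17)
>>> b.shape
(5, 17)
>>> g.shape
(17, 5)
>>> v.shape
(5, 17)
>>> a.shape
(17, 5)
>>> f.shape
(5,)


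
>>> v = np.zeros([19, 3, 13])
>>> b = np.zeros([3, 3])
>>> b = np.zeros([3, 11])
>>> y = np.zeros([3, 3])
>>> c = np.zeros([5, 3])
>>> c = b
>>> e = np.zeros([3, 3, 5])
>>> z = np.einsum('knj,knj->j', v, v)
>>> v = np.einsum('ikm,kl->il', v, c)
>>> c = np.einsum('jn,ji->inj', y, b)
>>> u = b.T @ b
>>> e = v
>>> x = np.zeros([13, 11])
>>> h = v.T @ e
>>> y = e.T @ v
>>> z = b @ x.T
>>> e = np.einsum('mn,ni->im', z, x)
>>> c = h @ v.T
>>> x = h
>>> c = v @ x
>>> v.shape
(19, 11)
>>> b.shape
(3, 11)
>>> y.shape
(11, 11)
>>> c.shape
(19, 11)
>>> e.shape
(11, 3)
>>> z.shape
(3, 13)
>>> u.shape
(11, 11)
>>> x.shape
(11, 11)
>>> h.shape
(11, 11)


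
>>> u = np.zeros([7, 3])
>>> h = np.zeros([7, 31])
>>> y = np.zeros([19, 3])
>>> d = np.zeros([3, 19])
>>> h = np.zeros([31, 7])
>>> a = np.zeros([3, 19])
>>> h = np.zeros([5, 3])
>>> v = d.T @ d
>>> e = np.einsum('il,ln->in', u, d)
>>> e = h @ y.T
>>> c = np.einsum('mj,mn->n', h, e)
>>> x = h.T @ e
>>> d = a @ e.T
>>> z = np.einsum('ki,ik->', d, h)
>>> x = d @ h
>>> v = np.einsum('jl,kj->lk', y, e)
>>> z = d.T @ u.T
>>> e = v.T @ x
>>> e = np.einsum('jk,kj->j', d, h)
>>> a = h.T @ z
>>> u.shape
(7, 3)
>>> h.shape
(5, 3)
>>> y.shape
(19, 3)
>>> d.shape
(3, 5)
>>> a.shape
(3, 7)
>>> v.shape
(3, 5)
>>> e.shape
(3,)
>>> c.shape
(19,)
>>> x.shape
(3, 3)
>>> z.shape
(5, 7)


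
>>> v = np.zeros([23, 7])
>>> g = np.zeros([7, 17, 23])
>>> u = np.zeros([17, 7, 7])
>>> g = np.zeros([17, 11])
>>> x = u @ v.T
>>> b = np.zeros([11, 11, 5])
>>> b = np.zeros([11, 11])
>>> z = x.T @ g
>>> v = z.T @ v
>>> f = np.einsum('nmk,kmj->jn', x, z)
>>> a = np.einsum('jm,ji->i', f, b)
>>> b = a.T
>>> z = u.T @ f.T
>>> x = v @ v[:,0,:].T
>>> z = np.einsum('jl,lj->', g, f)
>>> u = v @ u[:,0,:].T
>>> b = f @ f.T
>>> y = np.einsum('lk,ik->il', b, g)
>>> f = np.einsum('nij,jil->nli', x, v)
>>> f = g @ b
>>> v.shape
(11, 7, 7)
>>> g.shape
(17, 11)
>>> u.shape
(11, 7, 17)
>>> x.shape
(11, 7, 11)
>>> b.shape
(11, 11)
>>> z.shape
()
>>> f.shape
(17, 11)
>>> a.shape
(11,)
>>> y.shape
(17, 11)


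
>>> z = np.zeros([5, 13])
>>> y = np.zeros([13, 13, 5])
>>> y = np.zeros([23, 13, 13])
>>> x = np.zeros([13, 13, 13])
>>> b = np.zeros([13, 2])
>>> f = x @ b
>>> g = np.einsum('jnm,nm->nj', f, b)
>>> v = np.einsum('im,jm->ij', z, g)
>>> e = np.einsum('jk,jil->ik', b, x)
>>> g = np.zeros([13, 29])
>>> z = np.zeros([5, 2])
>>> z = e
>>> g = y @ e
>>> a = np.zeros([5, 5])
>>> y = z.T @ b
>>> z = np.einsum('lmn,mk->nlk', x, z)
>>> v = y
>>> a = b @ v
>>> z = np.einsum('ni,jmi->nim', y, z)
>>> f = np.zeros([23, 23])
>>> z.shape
(2, 2, 13)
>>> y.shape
(2, 2)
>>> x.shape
(13, 13, 13)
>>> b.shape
(13, 2)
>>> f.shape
(23, 23)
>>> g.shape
(23, 13, 2)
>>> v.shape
(2, 2)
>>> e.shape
(13, 2)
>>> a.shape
(13, 2)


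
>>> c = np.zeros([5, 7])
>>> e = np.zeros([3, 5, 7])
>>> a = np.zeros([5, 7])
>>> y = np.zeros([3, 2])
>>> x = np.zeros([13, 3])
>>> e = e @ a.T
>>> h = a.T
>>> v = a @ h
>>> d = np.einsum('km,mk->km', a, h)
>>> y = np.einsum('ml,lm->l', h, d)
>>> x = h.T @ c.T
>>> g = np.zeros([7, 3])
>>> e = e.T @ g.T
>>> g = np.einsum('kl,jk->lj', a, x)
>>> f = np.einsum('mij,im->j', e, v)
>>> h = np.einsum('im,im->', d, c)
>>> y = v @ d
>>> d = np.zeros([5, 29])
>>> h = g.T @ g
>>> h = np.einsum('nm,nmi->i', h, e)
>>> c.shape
(5, 7)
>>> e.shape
(5, 5, 7)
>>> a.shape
(5, 7)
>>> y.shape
(5, 7)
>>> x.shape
(5, 5)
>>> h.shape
(7,)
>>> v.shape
(5, 5)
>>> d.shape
(5, 29)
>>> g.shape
(7, 5)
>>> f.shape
(7,)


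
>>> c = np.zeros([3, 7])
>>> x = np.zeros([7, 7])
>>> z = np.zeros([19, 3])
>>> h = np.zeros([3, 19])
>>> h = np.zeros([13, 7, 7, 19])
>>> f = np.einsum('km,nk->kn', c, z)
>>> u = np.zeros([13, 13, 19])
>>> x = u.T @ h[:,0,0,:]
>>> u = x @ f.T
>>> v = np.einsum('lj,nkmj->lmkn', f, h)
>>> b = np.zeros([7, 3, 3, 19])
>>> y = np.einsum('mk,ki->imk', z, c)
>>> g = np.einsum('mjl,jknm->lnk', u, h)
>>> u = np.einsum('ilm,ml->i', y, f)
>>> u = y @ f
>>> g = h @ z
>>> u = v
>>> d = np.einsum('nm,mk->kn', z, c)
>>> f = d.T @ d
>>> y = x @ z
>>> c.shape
(3, 7)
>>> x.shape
(19, 13, 19)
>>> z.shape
(19, 3)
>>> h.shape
(13, 7, 7, 19)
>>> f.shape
(19, 19)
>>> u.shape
(3, 7, 7, 13)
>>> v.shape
(3, 7, 7, 13)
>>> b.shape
(7, 3, 3, 19)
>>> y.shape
(19, 13, 3)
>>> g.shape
(13, 7, 7, 3)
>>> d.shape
(7, 19)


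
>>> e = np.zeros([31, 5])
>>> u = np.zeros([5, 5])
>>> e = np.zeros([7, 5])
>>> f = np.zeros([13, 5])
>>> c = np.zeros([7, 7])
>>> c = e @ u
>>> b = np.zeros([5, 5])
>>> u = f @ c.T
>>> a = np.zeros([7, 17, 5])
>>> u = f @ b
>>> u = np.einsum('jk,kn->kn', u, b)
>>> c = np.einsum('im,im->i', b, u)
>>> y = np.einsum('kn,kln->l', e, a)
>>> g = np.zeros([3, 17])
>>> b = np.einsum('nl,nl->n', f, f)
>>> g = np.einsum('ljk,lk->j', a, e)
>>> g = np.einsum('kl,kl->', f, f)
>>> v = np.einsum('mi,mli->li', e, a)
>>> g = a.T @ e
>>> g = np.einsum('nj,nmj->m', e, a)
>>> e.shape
(7, 5)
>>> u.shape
(5, 5)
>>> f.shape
(13, 5)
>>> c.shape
(5,)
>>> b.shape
(13,)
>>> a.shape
(7, 17, 5)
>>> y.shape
(17,)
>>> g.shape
(17,)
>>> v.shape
(17, 5)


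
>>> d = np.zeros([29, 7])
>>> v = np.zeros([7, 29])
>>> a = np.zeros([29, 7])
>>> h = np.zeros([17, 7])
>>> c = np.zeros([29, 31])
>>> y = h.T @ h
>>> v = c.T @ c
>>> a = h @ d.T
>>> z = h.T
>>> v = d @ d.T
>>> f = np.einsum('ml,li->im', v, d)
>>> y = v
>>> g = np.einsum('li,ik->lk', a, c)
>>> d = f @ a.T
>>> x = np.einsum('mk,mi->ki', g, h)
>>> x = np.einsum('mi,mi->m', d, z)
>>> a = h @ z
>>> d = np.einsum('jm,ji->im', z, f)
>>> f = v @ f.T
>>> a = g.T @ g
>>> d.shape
(29, 17)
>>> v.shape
(29, 29)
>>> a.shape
(31, 31)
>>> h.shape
(17, 7)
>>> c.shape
(29, 31)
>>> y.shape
(29, 29)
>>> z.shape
(7, 17)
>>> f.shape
(29, 7)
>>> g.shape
(17, 31)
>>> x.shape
(7,)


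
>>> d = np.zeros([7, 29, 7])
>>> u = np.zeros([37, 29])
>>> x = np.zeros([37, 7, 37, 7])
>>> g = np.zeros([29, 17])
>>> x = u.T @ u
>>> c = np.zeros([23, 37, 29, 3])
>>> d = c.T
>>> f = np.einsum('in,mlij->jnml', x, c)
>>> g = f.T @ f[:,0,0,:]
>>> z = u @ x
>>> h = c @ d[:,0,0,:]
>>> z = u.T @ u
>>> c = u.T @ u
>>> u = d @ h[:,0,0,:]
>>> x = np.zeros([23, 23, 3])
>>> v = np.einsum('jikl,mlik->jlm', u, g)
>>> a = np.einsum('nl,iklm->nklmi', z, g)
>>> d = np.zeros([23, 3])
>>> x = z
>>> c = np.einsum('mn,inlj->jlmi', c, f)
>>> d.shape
(23, 3)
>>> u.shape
(3, 29, 37, 23)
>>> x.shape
(29, 29)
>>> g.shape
(37, 23, 29, 37)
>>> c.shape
(37, 23, 29, 3)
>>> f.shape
(3, 29, 23, 37)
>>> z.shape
(29, 29)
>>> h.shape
(23, 37, 29, 23)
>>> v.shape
(3, 23, 37)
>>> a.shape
(29, 23, 29, 37, 37)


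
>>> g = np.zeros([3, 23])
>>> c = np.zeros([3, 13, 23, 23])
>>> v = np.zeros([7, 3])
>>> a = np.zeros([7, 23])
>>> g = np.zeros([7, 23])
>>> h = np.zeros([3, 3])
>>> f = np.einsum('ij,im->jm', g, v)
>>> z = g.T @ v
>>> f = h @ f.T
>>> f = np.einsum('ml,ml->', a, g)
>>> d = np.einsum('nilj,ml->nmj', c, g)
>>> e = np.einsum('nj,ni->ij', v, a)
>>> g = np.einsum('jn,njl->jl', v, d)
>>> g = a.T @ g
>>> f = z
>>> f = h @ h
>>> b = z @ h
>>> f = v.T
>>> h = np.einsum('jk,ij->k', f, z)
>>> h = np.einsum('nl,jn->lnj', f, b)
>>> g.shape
(23, 23)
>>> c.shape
(3, 13, 23, 23)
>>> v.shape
(7, 3)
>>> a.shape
(7, 23)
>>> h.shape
(7, 3, 23)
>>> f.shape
(3, 7)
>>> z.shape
(23, 3)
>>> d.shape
(3, 7, 23)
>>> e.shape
(23, 3)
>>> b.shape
(23, 3)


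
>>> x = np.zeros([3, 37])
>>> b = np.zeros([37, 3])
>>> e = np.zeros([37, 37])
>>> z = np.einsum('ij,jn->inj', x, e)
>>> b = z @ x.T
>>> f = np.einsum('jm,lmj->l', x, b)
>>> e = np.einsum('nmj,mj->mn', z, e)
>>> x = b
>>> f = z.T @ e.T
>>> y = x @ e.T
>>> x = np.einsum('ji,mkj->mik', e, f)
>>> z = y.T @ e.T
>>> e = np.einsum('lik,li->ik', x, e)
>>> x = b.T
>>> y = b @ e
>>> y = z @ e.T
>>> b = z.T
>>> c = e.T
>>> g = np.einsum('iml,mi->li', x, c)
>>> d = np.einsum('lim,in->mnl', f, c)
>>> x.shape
(3, 37, 3)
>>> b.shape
(37, 37, 37)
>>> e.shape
(3, 37)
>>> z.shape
(37, 37, 37)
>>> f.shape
(37, 37, 37)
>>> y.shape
(37, 37, 3)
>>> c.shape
(37, 3)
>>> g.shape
(3, 3)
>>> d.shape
(37, 3, 37)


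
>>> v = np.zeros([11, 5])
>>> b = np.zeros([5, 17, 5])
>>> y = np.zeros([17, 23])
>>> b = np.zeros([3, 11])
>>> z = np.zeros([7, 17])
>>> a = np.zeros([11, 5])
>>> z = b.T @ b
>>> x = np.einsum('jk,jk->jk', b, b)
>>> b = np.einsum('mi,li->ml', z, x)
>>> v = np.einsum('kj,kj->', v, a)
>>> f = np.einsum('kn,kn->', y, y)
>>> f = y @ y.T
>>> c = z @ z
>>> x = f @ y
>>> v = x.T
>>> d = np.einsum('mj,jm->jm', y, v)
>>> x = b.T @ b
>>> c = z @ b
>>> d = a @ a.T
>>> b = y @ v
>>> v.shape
(23, 17)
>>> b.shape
(17, 17)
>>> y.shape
(17, 23)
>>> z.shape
(11, 11)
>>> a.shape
(11, 5)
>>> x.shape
(3, 3)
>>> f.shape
(17, 17)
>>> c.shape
(11, 3)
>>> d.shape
(11, 11)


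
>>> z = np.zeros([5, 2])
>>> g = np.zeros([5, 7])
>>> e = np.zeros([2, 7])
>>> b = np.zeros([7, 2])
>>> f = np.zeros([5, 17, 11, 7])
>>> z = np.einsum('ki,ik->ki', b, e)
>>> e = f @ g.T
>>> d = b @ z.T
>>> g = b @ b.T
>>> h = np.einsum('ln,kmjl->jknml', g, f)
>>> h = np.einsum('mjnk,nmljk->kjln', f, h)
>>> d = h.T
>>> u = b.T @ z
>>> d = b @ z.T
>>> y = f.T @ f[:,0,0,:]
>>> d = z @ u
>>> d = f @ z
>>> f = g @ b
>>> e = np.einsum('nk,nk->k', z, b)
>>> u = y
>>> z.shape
(7, 2)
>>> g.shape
(7, 7)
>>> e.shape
(2,)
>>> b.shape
(7, 2)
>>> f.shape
(7, 2)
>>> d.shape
(5, 17, 11, 2)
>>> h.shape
(7, 17, 7, 11)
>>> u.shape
(7, 11, 17, 7)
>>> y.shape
(7, 11, 17, 7)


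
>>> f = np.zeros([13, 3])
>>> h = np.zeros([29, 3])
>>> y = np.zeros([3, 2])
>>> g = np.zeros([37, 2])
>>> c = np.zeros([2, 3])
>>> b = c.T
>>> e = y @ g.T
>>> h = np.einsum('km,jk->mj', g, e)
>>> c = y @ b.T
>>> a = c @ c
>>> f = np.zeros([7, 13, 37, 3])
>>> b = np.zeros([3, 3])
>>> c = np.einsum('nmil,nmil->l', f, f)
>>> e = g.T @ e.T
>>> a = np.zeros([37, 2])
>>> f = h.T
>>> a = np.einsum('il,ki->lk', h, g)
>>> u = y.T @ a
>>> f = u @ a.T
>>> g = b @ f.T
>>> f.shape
(2, 3)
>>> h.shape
(2, 3)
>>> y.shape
(3, 2)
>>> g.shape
(3, 2)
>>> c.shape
(3,)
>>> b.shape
(3, 3)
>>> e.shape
(2, 3)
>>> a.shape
(3, 37)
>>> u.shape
(2, 37)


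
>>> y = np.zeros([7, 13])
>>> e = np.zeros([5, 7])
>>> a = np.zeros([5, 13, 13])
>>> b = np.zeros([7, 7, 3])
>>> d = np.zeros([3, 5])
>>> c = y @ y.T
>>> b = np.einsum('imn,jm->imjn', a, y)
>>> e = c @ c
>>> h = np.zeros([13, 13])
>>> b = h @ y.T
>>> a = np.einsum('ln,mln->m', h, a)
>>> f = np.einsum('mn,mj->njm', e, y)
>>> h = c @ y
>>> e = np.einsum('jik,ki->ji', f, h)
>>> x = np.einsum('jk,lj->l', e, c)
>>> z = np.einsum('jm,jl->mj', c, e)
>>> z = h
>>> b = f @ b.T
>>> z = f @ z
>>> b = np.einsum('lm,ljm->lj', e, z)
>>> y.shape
(7, 13)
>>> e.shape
(7, 13)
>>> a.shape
(5,)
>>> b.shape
(7, 13)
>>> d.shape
(3, 5)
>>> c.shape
(7, 7)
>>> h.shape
(7, 13)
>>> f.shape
(7, 13, 7)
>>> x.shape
(7,)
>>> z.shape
(7, 13, 13)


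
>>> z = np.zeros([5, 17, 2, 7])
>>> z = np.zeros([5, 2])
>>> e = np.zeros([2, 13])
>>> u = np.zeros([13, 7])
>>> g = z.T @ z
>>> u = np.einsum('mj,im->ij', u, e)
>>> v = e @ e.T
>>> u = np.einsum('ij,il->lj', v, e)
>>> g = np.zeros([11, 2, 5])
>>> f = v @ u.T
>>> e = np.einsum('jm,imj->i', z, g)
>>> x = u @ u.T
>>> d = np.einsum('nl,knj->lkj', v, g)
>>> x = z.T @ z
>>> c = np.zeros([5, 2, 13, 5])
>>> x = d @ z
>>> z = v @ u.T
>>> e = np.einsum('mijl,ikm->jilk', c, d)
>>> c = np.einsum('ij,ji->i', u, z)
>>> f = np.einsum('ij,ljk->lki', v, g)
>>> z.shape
(2, 13)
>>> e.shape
(13, 2, 5, 11)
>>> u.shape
(13, 2)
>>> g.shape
(11, 2, 5)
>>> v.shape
(2, 2)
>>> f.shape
(11, 5, 2)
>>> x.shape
(2, 11, 2)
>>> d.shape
(2, 11, 5)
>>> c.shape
(13,)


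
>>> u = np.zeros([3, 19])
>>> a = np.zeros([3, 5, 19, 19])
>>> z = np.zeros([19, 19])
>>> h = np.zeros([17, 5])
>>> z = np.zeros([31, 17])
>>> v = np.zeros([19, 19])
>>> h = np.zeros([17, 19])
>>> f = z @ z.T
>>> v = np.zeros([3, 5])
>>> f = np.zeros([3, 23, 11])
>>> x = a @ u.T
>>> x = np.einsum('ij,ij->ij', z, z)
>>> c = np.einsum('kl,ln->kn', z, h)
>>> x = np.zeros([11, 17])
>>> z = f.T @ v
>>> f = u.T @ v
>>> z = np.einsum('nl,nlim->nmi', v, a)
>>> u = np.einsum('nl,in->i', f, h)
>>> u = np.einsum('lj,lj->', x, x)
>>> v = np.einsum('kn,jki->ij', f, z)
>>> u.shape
()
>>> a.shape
(3, 5, 19, 19)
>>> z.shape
(3, 19, 19)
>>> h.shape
(17, 19)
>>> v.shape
(19, 3)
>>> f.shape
(19, 5)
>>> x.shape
(11, 17)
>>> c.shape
(31, 19)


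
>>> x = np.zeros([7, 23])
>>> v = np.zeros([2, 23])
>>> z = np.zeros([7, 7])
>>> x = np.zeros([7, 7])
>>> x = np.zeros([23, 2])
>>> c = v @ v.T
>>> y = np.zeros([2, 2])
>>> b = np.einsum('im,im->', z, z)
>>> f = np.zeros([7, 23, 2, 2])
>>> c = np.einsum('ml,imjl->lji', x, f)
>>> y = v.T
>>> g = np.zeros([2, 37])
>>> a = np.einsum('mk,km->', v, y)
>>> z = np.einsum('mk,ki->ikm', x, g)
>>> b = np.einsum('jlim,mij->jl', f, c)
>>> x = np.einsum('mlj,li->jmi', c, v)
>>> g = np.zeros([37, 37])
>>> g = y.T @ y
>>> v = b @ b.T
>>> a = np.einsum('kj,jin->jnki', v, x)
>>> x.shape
(7, 2, 23)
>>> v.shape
(7, 7)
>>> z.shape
(37, 2, 23)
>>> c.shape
(2, 2, 7)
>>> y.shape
(23, 2)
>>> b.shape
(7, 23)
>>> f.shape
(7, 23, 2, 2)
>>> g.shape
(2, 2)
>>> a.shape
(7, 23, 7, 2)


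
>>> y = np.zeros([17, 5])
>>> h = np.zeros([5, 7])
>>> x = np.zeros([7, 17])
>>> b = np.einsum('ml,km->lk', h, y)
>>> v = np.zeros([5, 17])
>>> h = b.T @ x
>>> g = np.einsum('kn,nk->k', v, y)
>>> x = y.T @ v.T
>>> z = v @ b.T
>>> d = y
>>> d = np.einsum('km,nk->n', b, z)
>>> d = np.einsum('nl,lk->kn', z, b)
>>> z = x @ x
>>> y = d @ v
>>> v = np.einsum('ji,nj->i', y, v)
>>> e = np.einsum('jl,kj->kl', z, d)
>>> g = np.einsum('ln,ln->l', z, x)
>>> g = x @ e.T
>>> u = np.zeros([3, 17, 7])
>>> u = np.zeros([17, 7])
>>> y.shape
(17, 17)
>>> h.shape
(17, 17)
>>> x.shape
(5, 5)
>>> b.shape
(7, 17)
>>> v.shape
(17,)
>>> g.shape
(5, 17)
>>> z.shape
(5, 5)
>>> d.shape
(17, 5)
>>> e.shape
(17, 5)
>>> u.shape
(17, 7)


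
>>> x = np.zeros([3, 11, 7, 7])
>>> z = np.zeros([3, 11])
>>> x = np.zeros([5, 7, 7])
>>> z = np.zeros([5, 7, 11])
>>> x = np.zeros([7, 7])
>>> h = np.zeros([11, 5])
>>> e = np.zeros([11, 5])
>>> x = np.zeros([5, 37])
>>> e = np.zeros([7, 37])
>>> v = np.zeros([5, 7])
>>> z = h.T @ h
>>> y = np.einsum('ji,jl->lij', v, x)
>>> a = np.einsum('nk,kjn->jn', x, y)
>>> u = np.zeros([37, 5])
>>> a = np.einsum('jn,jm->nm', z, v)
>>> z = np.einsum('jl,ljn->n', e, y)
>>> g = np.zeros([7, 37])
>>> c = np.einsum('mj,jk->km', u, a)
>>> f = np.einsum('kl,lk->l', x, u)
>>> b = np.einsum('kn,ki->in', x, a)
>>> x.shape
(5, 37)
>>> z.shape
(5,)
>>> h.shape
(11, 5)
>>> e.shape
(7, 37)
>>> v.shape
(5, 7)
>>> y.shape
(37, 7, 5)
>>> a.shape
(5, 7)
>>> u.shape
(37, 5)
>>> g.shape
(7, 37)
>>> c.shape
(7, 37)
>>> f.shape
(37,)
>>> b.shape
(7, 37)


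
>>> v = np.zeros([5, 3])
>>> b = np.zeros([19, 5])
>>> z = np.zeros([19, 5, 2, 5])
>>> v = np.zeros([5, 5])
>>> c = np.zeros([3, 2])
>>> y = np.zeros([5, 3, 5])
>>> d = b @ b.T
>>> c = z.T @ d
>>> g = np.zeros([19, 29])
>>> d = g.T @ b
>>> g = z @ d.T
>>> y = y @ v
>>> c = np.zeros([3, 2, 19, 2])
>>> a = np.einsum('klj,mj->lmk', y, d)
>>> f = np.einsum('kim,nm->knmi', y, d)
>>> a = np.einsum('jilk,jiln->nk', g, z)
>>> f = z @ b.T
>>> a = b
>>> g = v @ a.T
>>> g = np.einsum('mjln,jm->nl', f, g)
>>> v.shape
(5, 5)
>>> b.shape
(19, 5)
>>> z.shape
(19, 5, 2, 5)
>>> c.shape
(3, 2, 19, 2)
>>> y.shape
(5, 3, 5)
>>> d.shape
(29, 5)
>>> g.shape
(19, 2)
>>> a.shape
(19, 5)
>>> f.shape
(19, 5, 2, 19)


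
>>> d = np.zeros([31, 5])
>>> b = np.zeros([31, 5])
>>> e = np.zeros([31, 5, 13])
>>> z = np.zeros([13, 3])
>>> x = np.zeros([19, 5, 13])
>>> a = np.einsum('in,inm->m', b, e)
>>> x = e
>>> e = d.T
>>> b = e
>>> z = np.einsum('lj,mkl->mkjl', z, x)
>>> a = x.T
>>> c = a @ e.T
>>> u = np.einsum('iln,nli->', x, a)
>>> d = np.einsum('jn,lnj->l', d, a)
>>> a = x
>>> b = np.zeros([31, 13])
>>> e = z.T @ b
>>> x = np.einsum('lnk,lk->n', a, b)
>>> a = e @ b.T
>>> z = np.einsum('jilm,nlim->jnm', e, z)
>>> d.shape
(13,)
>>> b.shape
(31, 13)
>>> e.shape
(13, 3, 5, 13)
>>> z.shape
(13, 31, 13)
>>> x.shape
(5,)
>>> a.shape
(13, 3, 5, 31)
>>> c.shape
(13, 5, 5)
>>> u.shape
()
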